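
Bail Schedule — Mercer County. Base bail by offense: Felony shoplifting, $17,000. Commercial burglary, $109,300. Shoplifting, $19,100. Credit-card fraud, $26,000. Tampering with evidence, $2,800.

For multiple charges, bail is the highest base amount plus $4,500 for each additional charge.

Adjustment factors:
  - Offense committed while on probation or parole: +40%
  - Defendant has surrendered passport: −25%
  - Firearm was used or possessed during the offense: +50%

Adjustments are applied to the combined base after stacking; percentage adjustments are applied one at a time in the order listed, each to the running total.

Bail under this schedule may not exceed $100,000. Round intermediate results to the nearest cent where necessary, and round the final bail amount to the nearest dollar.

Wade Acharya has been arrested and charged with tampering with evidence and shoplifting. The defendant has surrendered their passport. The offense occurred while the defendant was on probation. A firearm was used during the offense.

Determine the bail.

$37,170

Base amounts from the schedule: tampering with evidence $2,800; shoplifting $19,100.
Stacking rule: highest base plus $4,500 per additional charge. Highest is shoplifting at $19,100; 1 additional charge → +$4,500. Combined base = $23,600.
Offense committed while on probation or parole (+40%): $23,600 × 1.4 = $33,040.
Defendant has surrendered passport (−25%): $33,040 × 0.75 = $24,780.
Firearm was used or possessed during the offense (+50%): $24,780 × 1.5 = $37,170.
$37,170 is within the $100,000 maximum.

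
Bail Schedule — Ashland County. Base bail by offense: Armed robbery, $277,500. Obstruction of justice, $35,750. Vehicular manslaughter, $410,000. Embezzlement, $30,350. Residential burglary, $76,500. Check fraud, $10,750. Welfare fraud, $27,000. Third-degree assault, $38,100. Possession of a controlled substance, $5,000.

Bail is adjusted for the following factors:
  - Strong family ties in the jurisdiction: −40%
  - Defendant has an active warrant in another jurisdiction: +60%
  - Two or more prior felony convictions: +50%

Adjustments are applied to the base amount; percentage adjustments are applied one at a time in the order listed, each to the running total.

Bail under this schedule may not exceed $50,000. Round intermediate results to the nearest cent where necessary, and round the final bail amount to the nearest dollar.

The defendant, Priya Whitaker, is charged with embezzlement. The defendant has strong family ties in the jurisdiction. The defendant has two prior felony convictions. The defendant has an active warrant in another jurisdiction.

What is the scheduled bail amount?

$43,704

Base amounts from the schedule: embezzlement $30,350.
Single charge. Combined base = $30,350.
Strong family ties in the jurisdiction (−40%): $30,350 × 0.6 = $18,210.
Defendant has an active warrant in another jurisdiction (+60%): $18,210 × 1.6 = $29,136.
Two or more prior felony convictions (+50%): $29,136 × 1.5 = $43,704.
$43,704 is within the $50,000 maximum.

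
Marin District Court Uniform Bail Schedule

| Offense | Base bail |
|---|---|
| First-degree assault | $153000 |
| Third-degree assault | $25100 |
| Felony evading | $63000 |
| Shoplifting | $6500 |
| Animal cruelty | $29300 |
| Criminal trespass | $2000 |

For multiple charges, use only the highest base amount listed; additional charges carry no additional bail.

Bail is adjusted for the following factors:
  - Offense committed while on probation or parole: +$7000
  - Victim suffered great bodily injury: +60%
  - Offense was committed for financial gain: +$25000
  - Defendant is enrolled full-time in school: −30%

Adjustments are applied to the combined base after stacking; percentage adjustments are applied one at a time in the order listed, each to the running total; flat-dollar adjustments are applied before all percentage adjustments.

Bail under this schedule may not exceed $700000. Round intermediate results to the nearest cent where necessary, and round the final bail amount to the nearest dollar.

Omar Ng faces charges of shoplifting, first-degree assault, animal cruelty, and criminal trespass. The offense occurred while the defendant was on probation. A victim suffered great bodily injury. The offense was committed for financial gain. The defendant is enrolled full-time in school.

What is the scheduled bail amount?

Base amounts from the schedule: shoplifting $6500; first-degree assault $153000; animal cruelty $29300; criminal trespass $2000.
Stacking rule: use the highest base only. Highest is first-degree assault at $153000. Combined base = $153000.
Offense committed while on probation or parole (+$7000 flat): $153000 + $7000 = $160000.
Offense was committed for financial gain (+$25000 flat): $160000 + $25000 = $185000.
Victim suffered great bodily injury (+60%): $185000 × 1.6 = $296000.
Defendant is enrolled full-time in school (−30%): $296000 × 0.7 = $207200.
$207200 is within the $700000 maximum.

$207200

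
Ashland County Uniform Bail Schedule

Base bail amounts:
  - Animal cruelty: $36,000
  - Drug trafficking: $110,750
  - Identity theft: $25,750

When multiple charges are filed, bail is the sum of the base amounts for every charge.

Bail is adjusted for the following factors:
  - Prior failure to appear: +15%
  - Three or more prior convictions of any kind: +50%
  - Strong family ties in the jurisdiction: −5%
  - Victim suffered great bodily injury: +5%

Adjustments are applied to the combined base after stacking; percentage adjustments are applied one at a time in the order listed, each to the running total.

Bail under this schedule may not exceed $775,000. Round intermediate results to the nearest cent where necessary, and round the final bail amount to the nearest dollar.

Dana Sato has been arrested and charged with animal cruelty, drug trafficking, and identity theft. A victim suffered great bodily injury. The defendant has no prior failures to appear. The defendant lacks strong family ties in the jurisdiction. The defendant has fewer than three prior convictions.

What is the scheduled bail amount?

$181,125

Base amounts from the schedule: animal cruelty $36,000; drug trafficking $110,750; identity theft $25,750.
Stacking rule: sum of all bases. $36,000 + $110,750 + $25,750 = $172,500.
Victim suffered great bodily injury (+5%): $172,500 × 1.05 = $181,125.
$181,125 is within the $775,000 maximum.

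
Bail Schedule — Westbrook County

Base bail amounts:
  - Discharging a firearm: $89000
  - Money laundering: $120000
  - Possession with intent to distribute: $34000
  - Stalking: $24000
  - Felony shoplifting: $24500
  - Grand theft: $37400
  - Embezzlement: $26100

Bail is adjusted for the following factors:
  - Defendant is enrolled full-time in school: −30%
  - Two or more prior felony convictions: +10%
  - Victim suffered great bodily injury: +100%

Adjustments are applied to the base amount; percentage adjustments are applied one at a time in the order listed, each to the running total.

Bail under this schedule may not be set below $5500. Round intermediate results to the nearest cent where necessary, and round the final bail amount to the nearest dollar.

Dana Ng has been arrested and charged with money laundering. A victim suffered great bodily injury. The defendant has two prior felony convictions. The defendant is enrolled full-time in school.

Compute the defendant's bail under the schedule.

$184800

Base amounts from the schedule: money laundering $120000.
Single charge. Combined base = $120000.
Defendant is enrolled full-time in school (−30%): $120000 × 0.7 = $84000.
Two or more prior felony convictions (+10%): $84000 × 1.1 = $92400.
Victim suffered great bodily injury (+100%): $92400 × 2 = $184800.
$184800 is at or above the $5500 minimum.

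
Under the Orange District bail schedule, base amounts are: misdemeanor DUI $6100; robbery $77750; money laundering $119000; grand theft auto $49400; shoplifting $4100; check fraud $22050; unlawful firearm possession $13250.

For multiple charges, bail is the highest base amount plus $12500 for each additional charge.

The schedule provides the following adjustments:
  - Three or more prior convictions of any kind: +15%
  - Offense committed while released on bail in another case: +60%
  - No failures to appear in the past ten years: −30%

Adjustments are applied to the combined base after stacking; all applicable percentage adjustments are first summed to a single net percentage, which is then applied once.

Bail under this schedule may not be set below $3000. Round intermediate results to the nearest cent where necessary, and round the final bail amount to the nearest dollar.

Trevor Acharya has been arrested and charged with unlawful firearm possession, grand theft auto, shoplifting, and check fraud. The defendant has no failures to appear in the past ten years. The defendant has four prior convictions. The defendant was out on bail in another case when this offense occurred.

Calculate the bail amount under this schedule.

Base amounts from the schedule: unlawful firearm possession $13250; grand theft auto $49400; shoplifting $4100; check fraud $22050.
Stacking rule: highest base plus $12500 per additional charge. Highest is grand theft auto at $49400; 3 additional charges → +$37500. Combined base = $86900.
Net percentage adjustment: +15% +60% −30% = +45%. $86900 × 1.45 = $126005.
$126005 is at or above the $3000 minimum.

$126005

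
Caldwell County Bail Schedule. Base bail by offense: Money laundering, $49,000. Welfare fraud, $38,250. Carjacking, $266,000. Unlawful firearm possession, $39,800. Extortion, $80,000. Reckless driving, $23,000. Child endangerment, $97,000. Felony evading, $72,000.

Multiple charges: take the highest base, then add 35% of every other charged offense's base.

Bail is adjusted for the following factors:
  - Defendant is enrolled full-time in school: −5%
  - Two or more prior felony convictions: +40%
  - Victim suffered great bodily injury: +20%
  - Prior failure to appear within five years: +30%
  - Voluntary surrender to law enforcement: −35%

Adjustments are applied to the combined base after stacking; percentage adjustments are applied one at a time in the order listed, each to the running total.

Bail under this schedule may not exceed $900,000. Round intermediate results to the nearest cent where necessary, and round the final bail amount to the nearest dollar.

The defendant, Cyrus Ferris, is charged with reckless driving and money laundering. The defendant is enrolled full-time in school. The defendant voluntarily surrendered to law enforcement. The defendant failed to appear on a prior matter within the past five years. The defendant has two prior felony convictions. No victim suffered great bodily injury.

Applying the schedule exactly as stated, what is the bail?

$64,116

Base amounts from the schedule: reckless driving $23,000; money laundering $49,000.
Stacking rule: highest base plus 35% of each additional charge. Highest is money laundering at $49,000. Additional: $23,000 × 35% = $8,050. Combined base = $49,000 + $8,050 = $57,050.
Defendant is enrolled full-time in school (−5%): $57,050 × 0.95 = $54,197.50.
Two or more prior felony convictions (+40%): $54,197.50 × 1.4 = $75,876.50.
Prior failure to appear within five years (+30%): $75,876.50 × 1.3 = $98,639.45.
Voluntary surrender to law enforcement (−35%): $98,639.45 × 0.65 = $64,115.64.
$64,115.64 is within the $900,000 maximum.
Rounded to the nearest dollar: $64,116.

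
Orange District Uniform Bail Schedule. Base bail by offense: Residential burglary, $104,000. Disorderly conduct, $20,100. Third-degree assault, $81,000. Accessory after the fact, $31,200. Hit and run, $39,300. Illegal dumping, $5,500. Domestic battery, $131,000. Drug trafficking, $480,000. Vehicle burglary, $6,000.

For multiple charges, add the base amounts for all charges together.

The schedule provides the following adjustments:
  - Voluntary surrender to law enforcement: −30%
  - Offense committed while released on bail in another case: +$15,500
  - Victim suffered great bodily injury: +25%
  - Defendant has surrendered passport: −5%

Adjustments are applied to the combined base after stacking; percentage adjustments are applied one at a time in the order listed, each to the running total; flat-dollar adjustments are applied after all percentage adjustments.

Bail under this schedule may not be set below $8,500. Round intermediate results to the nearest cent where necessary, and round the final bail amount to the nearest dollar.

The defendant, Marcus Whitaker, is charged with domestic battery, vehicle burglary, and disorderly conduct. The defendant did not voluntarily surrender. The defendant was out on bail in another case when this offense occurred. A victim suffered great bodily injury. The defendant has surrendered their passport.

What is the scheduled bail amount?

Base amounts from the schedule: domestic battery $131,000; vehicle burglary $6,000; disorderly conduct $20,100.
Stacking rule: sum of all bases. $131,000 + $6,000 + $20,100 = $157,100.
Victim suffered great bodily injury (+25%): $157,100 × 1.25 = $196,375.
Defendant has surrendered passport (−5%): $196,375 × 0.95 = $186,556.25.
Offense committed while released on bail in another case (+$15,500 flat): $186,556.25 + $15,500 = $202,056.25.
$202,056.25 is at or above the $8,500 minimum.
Rounded to the nearest dollar: $202,056.

$202,056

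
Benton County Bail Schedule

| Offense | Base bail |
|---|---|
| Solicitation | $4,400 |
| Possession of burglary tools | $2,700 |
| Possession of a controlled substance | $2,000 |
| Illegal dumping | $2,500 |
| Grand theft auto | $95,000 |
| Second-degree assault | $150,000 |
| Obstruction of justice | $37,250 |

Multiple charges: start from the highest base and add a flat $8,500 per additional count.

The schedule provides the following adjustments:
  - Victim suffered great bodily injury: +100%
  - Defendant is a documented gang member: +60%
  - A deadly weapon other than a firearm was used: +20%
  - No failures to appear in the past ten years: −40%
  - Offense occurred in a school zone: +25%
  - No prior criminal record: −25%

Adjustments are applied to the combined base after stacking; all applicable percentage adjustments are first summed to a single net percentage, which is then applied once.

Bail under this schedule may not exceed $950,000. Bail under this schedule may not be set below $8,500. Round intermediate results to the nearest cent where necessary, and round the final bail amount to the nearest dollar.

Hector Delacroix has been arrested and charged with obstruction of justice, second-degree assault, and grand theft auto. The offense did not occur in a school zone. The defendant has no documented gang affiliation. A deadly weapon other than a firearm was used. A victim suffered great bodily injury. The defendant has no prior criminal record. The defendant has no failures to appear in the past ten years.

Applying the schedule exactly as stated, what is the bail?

Base amounts from the schedule: obstruction of justice $37,250; second-degree assault $150,000; grand theft auto $95,000.
Stacking rule: highest base plus $8,500 per additional charge. Highest is second-degree assault at $150,000; 2 additional charges → +$17,000. Combined base = $167,000.
Net percentage adjustment: +100% +20% −40% −25% = +55%. $167,000 × 1.55 = $258,850.
$258,850 is within the $950,000 maximum.
$258,850 is at or above the $8,500 minimum.

$258,850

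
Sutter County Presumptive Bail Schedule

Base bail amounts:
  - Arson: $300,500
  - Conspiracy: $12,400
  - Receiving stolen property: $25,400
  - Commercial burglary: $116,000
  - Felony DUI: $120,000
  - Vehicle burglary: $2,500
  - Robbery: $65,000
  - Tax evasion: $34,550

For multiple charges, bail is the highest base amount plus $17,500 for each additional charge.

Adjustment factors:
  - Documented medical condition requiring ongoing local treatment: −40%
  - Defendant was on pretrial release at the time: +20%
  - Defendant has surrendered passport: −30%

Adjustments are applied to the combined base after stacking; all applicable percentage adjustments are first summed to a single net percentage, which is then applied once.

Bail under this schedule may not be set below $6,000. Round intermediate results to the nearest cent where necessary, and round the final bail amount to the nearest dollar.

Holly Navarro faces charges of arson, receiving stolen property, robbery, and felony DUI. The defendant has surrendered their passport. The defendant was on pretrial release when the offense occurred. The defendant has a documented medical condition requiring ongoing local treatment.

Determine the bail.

Base amounts from the schedule: arson $300,500; receiving stolen property $25,400; robbery $65,000; felony DUI $120,000.
Stacking rule: highest base plus $17,500 per additional charge. Highest is arson at $300,500; 3 additional charges → +$52,500. Combined base = $353,000.
Net percentage adjustment: −40% +20% −30% = −50%. $353,000 × 0.5 = $176,500.
$176,500 is at or above the $6,000 minimum.

$176,500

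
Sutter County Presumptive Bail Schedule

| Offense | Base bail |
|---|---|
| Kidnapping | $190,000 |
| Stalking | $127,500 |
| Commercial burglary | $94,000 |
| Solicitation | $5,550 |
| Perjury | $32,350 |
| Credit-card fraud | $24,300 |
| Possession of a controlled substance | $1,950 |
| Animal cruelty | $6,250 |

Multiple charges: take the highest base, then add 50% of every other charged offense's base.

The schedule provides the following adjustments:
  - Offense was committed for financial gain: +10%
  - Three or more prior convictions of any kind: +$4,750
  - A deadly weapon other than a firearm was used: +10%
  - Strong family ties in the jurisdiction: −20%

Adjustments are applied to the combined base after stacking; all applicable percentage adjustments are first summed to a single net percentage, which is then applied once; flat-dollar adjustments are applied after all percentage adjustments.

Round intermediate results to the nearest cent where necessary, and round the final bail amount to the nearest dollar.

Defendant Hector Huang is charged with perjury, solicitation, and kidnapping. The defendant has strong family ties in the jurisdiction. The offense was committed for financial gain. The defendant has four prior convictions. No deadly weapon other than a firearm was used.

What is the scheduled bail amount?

$192,805

Base amounts from the schedule: perjury $32,350; solicitation $5,550; kidnapping $190,000.
Stacking rule: highest base plus 50% of each additional charge. Highest is kidnapping at $190,000. Additional: $32,350 × 50% = $16,175; $5,550 × 50% = $2,775. Combined base = $190,000 + $18,950 = $208,950.
Net percentage adjustment: +10% −20% = −10%. $208,950 × 0.9 = $188,055.
Three or more prior convictions of any kind (+$4,750 flat): $188,055 + $4,750 = $192,805.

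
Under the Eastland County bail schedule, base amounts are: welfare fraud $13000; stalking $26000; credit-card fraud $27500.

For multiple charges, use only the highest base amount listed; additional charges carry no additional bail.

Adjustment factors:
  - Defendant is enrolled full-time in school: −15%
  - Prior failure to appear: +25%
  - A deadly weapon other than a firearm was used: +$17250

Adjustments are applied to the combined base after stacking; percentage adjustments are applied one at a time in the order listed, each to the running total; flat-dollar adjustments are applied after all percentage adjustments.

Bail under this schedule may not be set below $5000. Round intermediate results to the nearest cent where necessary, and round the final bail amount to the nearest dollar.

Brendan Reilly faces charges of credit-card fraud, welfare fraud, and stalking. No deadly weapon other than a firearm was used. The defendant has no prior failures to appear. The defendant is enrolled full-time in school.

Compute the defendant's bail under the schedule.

Base amounts from the schedule: credit-card fraud $27500; welfare fraud $13000; stalking $26000.
Stacking rule: use the highest base only. Highest is credit-card fraud at $27500. Combined base = $27500.
Defendant is enrolled full-time in school (−15%): $27500 × 0.85 = $23375.
$23375 is at or above the $5000 minimum.

$23375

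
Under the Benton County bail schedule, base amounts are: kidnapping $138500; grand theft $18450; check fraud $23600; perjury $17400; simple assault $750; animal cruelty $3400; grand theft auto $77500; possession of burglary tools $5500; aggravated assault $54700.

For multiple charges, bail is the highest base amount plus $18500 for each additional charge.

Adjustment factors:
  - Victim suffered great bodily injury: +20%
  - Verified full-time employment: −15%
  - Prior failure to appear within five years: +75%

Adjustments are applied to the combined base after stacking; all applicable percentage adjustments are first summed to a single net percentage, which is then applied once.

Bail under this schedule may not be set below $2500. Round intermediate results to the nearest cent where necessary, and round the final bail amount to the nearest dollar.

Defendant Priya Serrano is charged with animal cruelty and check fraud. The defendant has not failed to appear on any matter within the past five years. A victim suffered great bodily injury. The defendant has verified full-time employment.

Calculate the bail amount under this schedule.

Base amounts from the schedule: animal cruelty $3400; check fraud $23600.
Stacking rule: highest base plus $18500 per additional charge. Highest is check fraud at $23600; 1 additional charge → +$18500. Combined base = $42100.
Net percentage adjustment: +20% −15% = +5%. $42100 × 1.05 = $44205.
$44205 is at or above the $2500 minimum.

$44205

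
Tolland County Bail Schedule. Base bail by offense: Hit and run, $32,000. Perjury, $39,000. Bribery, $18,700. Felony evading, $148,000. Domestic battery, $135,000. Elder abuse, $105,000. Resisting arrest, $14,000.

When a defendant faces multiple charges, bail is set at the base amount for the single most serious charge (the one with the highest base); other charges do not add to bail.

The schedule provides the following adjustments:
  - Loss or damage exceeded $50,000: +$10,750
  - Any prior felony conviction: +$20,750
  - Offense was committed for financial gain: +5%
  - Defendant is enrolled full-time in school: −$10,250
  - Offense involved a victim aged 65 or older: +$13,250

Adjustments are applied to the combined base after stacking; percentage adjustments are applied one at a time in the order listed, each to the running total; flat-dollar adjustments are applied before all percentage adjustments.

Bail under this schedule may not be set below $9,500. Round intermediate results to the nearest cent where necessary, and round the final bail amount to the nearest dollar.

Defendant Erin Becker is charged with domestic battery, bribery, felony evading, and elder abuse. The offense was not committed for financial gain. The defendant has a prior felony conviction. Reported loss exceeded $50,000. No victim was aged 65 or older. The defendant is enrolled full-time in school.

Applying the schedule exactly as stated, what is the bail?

$169,250

Base amounts from the schedule: domestic battery $135,000; bribery $18,700; felony evading $148,000; elder abuse $105,000.
Stacking rule: use the highest base only. Highest is felony evading at $148,000. Combined base = $148,000.
Loss or damage exceeded $50,000 (+$10,750 flat): $148,000 + $10,750 = $158,750.
Any prior felony conviction (+$20,750 flat): $158,750 + $20,750 = $179,500.
Defendant is enrolled full-time in school (−$10,250 flat): $179,500 − $10,250 = $169,250.
$169,250 is at or above the $9,500 minimum.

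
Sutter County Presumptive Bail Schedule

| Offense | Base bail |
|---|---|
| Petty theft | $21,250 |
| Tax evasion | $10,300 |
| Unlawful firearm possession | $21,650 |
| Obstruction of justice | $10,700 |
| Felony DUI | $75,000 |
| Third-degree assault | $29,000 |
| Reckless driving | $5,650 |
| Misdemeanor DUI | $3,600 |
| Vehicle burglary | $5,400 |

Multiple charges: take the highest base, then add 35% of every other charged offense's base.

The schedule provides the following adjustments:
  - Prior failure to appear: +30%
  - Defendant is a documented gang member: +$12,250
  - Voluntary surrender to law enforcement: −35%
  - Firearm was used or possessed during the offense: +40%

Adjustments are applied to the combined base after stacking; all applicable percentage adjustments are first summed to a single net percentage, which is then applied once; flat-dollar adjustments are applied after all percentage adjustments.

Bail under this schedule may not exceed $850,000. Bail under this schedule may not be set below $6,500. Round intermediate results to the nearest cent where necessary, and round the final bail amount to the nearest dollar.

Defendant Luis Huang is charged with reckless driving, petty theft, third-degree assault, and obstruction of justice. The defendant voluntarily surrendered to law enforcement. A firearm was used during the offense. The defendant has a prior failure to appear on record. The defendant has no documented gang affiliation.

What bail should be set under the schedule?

Base amounts from the schedule: reckless driving $5,650; petty theft $21,250; third-degree assault $29,000; obstruction of justice $10,700.
Stacking rule: highest base plus 35% of each additional charge. Highest is third-degree assault at $29,000. Additional: $5,650 × 35% = $1,977.50; $21,250 × 35% = $7,437.50; $10,700 × 35% = $3,745. Combined base = $29,000 + $13,160 = $42,160.
Net percentage adjustment: +30% −35% +40% = +35%. $42,160 × 1.35 = $56,916.
$56,916 is within the $850,000 maximum.
$56,916 is at or above the $6,500 minimum.

$56,916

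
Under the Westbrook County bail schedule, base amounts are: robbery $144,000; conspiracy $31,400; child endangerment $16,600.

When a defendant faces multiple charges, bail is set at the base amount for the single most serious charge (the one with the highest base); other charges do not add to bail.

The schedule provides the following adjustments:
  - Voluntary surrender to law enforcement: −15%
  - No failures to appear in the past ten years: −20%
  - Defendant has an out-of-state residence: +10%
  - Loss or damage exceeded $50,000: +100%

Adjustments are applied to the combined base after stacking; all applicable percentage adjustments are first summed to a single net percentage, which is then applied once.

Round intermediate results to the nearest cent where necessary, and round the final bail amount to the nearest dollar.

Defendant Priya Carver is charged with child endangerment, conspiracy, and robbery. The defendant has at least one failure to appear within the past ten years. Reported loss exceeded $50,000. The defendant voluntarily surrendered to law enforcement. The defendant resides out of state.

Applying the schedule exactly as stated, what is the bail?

$280,800

Base amounts from the schedule: child endangerment $16,600; conspiracy $31,400; robbery $144,000.
Stacking rule: use the highest base only. Highest is robbery at $144,000. Combined base = $144,000.
Net percentage adjustment: −15% +10% +100% = +95%. $144,000 × 1.95 = $280,800.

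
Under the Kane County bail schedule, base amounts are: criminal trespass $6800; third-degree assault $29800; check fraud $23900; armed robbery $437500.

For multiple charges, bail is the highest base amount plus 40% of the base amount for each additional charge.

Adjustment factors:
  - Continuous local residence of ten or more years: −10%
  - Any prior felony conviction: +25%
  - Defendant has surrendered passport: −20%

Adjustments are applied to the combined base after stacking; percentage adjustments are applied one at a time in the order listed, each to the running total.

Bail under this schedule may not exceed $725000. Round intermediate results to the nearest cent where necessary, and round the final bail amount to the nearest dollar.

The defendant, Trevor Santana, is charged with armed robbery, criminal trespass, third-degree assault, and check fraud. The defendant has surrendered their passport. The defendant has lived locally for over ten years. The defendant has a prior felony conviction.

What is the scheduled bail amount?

$415530

Base amounts from the schedule: armed robbery $437500; criminal trespass $6800; third-degree assault $29800; check fraud $23900.
Stacking rule: highest base plus 40% of each additional charge. Highest is armed robbery at $437500. Additional: $6800 × 40% = $2720; $29800 × 40% = $11920; $23900 × 40% = $9560. Combined base = $437500 + $24200 = $461700.
Continuous local residence of ten or more years (−10%): $461700 × 0.9 = $415530.
Any prior felony conviction (+25%): $415530 × 1.25 = $519412.50.
Defendant has surrendered passport (−20%): $519412.50 × 0.8 = $415530.
$415530 is within the $725000 maximum.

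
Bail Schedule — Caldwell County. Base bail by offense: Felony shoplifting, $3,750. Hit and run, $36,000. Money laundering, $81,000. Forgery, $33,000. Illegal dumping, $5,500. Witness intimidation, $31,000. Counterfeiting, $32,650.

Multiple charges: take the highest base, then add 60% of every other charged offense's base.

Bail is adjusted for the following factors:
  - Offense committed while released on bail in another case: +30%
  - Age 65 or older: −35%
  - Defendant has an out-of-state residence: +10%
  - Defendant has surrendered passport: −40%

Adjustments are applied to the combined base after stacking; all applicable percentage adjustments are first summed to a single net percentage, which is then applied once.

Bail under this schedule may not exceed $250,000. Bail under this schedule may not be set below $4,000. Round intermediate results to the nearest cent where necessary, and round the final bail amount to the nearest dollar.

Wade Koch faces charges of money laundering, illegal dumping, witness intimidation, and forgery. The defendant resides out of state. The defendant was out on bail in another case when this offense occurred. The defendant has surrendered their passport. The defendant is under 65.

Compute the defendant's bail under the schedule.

$122,700

Base amounts from the schedule: money laundering $81,000; illegal dumping $5,500; witness intimidation $31,000; forgery $33,000.
Stacking rule: highest base plus 60% of each additional charge. Highest is money laundering at $81,000. Additional: $5,500 × 60% = $3,300; $31,000 × 60% = $18,600; $33,000 × 60% = $19,800. Combined base = $81,000 + $41,700 = $122,700.
Net percentage adjustment: +30% +10% −40% = +0%. $122,700 × 1 = $122,700.
$122,700 is within the $250,000 maximum.
$122,700 is at or above the $4,000 minimum.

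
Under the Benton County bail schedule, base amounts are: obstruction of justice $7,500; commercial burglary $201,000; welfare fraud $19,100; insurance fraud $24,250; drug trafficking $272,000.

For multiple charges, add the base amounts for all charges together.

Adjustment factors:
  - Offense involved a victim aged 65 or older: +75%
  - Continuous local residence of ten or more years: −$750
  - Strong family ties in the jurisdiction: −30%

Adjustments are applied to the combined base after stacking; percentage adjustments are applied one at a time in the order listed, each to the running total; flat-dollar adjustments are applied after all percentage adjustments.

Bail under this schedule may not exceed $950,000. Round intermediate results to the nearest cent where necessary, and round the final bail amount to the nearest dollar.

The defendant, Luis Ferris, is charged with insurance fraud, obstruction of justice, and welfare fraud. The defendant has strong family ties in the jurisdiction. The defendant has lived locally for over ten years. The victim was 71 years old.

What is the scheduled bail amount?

$61,541

Base amounts from the schedule: insurance fraud $24,250; obstruction of justice $7,500; welfare fraud $19,100.
Stacking rule: sum of all bases. $24,250 + $7,500 + $19,100 = $50,850.
Offense involved a victim aged 65 or older (+75%): $50,850 × 1.75 = $88,987.50.
Strong family ties in the jurisdiction (−30%): $88,987.50 × 0.7 = $62,291.25.
Continuous local residence of ten or more years (−$750 flat): $62,291.25 − $750 = $61,541.25.
$61,541.25 is within the $950,000 maximum.
Rounded to the nearest dollar: $61,541.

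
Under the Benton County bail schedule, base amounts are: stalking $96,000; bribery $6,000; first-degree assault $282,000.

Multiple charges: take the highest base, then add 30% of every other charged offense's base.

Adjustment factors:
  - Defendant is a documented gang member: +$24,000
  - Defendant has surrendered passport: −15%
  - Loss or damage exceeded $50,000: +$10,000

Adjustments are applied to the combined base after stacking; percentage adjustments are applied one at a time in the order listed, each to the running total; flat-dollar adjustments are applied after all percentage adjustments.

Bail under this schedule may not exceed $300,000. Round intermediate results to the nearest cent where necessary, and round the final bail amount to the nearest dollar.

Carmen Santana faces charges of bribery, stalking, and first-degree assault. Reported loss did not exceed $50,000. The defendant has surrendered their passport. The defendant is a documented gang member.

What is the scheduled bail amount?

$289,710

Base amounts from the schedule: bribery $6,000; stalking $96,000; first-degree assault $282,000.
Stacking rule: highest base plus 30% of each additional charge. Highest is first-degree assault at $282,000. Additional: $6,000 × 30% = $1,800; $96,000 × 30% = $28,800. Combined base = $282,000 + $30,600 = $312,600.
Defendant has surrendered passport (−15%): $312,600 × 0.85 = $265,710.
Defendant is a documented gang member (+$24,000 flat): $265,710 + $24,000 = $289,710.
$289,710 is within the $300,000 maximum.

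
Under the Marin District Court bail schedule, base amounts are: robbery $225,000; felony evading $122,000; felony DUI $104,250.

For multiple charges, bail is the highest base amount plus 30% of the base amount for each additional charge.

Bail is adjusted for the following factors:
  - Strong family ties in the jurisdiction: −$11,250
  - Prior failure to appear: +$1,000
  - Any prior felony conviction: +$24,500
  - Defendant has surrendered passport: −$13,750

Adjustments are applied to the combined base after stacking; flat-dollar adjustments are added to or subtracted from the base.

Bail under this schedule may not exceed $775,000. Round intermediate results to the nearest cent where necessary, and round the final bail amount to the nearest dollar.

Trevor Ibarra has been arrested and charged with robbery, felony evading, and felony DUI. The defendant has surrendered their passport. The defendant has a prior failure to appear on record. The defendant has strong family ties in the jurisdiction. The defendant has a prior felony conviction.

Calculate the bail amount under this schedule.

$293,375

Base amounts from the schedule: robbery $225,000; felony evading $122,000; felony DUI $104,250.
Stacking rule: highest base plus 30% of each additional charge. Highest is robbery at $225,000. Additional: $122,000 × 30% = $36,600; $104,250 × 30% = $31,275. Combined base = $225,000 + $67,875 = $292,875.
Strong family ties in the jurisdiction (−$11,250 flat): $292,875 − $11,250 = $281,625.
Prior failure to appear (+$1,000 flat): $281,625 + $1,000 = $282,625.
Any prior felony conviction (+$24,500 flat): $282,625 + $24,500 = $307,125.
Defendant has surrendered passport (−$13,750 flat): $307,125 − $13,750 = $293,375.
$293,375 is within the $775,000 maximum.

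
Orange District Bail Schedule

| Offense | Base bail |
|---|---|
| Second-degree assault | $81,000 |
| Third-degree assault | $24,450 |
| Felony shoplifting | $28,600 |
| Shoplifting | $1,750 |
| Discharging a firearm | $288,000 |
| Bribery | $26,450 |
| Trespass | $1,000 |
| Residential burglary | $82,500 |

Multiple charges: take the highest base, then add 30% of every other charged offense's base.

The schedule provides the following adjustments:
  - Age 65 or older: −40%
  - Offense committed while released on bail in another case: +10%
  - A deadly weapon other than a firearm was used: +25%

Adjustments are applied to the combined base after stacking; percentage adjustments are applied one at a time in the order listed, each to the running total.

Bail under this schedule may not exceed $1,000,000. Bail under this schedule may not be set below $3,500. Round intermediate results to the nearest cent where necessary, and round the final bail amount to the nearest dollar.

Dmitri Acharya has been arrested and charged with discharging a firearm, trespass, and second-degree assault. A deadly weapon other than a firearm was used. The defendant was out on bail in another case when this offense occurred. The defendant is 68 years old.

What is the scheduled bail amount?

Base amounts from the schedule: discharging a firearm $288,000; trespass $1,000; second-degree assault $81,000.
Stacking rule: highest base plus 30% of each additional charge. Highest is discharging a firearm at $288,000. Additional: $1,000 × 30% = $300; $81,000 × 30% = $24,300. Combined base = $288,000 + $24,600 = $312,600.
Age 65 or older (−40%): $312,600 × 0.6 = $187,560.
Offense committed while released on bail in another case (+10%): $187,560 × 1.1 = $206,316.
A deadly weapon other than a firearm was used (+25%): $206,316 × 1.25 = $257,895.
$257,895 is within the $1,000,000 maximum.
$257,895 is at or above the $3,500 minimum.

$257,895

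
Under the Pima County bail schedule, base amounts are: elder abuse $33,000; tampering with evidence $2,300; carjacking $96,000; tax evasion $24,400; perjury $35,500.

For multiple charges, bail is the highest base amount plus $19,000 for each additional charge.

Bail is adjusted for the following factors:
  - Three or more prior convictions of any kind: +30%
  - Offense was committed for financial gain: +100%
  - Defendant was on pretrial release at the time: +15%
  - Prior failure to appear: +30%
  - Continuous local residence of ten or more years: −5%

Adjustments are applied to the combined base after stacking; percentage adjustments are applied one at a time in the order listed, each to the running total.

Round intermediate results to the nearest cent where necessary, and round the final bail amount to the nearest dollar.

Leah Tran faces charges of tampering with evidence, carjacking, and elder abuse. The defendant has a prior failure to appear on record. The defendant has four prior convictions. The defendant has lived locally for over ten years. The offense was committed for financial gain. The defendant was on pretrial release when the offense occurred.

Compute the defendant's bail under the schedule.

$494,815

Base amounts from the schedule: tampering with evidence $2,300; carjacking $96,000; elder abuse $33,000.
Stacking rule: highest base plus $19,000 per additional charge. Highest is carjacking at $96,000; 2 additional charges → +$38,000. Combined base = $134,000.
Three or more prior convictions of any kind (+30%): $134,000 × 1.3 = $174,200.
Offense was committed for financial gain (+100%): $174,200 × 2 = $348,400.
Defendant was on pretrial release at the time (+15%): $348,400 × 1.15 = $400,660.
Prior failure to appear (+30%): $400,660 × 1.3 = $520,858.
Continuous local residence of ten or more years (−5%): $520,858 × 0.95 = $494,815.10.
Rounded to the nearest dollar: $494,815.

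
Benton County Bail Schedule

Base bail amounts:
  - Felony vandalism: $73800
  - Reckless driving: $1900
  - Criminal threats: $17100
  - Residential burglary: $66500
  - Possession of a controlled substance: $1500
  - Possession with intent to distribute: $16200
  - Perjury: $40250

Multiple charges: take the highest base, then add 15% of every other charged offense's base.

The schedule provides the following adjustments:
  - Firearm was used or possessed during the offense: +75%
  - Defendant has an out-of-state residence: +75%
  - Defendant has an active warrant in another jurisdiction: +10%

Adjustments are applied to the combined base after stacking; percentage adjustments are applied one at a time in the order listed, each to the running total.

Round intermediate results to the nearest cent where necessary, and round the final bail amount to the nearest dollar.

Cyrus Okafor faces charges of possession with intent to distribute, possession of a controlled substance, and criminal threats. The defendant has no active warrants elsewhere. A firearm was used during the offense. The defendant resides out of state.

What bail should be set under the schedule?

$60500

Base amounts from the schedule: possession with intent to distribute $16200; possession of a controlled substance $1500; criminal threats $17100.
Stacking rule: highest base plus 15% of each additional charge. Highest is criminal threats at $17100. Additional: $16200 × 15% = $2430; $1500 × 15% = $225. Combined base = $17100 + $2655 = $19755.
Firearm was used or possessed during the offense (+75%): $19755 × 1.75 = $34571.25.
Defendant has an out-of-state residence (+75%): $34571.25 × 1.75 = $60499.69.
Rounded to the nearest dollar: $60500.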